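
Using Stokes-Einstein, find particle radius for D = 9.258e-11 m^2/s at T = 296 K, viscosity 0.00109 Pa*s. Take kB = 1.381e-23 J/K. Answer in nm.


Stokes-Einstein: R = kB*T / (6*pi*eta*D)
R = 1.381e-23 * 296 / (6 * pi * 0.00109 * 9.258e-11)
R = 2.14902e-09 m = 2.15 nm

2.15


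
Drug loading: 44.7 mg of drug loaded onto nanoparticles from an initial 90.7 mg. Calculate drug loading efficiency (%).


Drug loading efficiency = (drug loaded / drug initial) * 100
DLE = 44.7 / 90.7 * 100
DLE = 0.4928 * 100
DLE = 49.28%

49.28


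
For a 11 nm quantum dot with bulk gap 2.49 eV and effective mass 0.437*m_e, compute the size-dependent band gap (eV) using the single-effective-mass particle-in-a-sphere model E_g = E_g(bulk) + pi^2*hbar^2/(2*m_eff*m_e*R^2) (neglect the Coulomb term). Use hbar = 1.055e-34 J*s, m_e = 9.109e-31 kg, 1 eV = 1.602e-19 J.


Radius R = 11/2 nm = 5.5e-09 m
Confinement energy dE = pi^2 * hbar^2 / (2 * m_eff * m_e * R^2)
dE = pi^2 * (1.055e-34)^2 / (2 * 0.437 * 9.109e-31 * (5.5e-09)^2) J, divided by 1.602e-19 J/eV
dE = 0.0285 eV
Total band gap = E_g(bulk) + dE = 2.49 + 0.0285 = 2.5185 eV

2.5185


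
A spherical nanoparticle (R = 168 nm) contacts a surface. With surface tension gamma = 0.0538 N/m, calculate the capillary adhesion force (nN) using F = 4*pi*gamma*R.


Convert radius: R = 168 nm = 1.68e-07 m
F = 4 * pi * gamma * R
F = 4 * pi * 0.0538 * 1.68e-07
F = 1.1358e-07 N = 113.5799 nN

113.5799


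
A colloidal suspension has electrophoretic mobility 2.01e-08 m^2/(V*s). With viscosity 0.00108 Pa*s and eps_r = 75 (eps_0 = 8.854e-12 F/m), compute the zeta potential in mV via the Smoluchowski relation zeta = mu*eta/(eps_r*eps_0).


Smoluchowski equation: zeta = mu * eta / (eps_r * eps_0)
zeta = 2.01e-08 * 0.00108 / (75 * 8.854e-12)
zeta = 0.03269 V = 32.69 mV

32.69


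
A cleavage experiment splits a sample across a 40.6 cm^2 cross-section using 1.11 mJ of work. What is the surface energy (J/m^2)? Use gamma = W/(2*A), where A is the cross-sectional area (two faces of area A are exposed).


Convert: A = 40.6 cm^2 = 0.00406 m^2, W = 1.11 mJ = 0.00111 J
Cleaving exposes two faces of area A, so total new surface = 2*A and gamma = W / (2*A)
gamma = 0.00111 / (2 * 0.00406)
gamma = 0.137 J/m^2

0.137


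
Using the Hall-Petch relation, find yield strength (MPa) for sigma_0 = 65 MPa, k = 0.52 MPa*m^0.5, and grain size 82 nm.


d = 82 nm = 8.2e-08 m
sqrt(d) = 0.0002863564
Hall-Petch contribution = k / sqrt(d) = 0.52 / 0.0002863564 = 1815.9 MPa
sigma = sigma_0 + k/sqrt(d) = 65 + 1815.9 = 1880.9 MPa

1880.9


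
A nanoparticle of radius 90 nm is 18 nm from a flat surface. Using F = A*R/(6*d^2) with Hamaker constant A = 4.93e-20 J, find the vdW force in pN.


Convert to SI: R = 90 nm = 9e-08 m, d = 18 nm = 1.8e-08 m
F = A * R / (6 * d^2)
F = 4.93e-20 * 9e-08 / (6 * (1.8e-08)^2)
F = 2.28241e-12 N = 2.282 pN

2.282


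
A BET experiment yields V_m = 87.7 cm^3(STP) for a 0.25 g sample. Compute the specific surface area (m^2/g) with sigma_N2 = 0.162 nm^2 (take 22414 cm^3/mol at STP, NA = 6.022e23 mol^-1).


Number of moles in monolayer = V_m / 22414 = 87.7 / 22414 = 0.00391273
Number of molecules = moles * NA = 0.00391273 * 6.022e23
SA = molecules * sigma / mass
SA = (87.7 / 22414) * 6.022e23 * 0.162e-18 / 0.25
SA = 1526.8 m^2/g

1526.8


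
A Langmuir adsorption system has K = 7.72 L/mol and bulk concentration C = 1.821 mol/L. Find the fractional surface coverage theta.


Langmuir isotherm: theta = K*C / (1 + K*C)
K*C = 7.72 * 1.821 = 14.05812
theta = 14.05812 / (1 + 14.05812) = 14.05812 / 15.05812
theta = 0.9336

0.9336


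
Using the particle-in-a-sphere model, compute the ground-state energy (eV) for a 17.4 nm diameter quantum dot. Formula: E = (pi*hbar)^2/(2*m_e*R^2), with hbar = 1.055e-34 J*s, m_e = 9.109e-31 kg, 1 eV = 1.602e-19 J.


Radius R = 17.4/2 = 8.7 nm = 8.7e-09 m
E = (pi * 1.055e-34)^2 / (2 * 9.109e-31 * (8.7e-09)^2)
E(J) = 7.96646e-22
E = E(J) / 1.602e-19 = 0.005 eV

0.005


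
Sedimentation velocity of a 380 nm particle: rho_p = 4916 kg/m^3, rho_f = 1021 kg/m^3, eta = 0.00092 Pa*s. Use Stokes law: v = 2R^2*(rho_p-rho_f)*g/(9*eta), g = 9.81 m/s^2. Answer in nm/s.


Radius R = 380/2 nm = 1.9e-07 m
Density difference = 4916 - 1021 = 3895 kg/m^3
v = 2 * R^2 * (rho_p - rho_f) * g / (9 * eta)
v = 2 * (1.9e-07)^2 * 3895 * 9.81 / (9 * 0.00092)
v = 3.33183e-07 m/s = 333.1834 nm/s

333.1834


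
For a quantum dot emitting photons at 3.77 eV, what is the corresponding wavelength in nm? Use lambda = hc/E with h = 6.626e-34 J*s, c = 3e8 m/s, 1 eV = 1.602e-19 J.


Convert energy: E = 3.77 eV = 3.77 * 1.602e-19 = 6.03954e-19 J
lambda = h*c / E = 6.626e-34 * 3e8 / 6.03954e-19
lambda = 3.29131e-07 m = 329.1 nm

329.1


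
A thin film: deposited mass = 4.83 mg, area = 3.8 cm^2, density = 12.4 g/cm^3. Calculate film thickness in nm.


Convert: m = 4.83 mg = 4.8300e-06 kg, A = 3.8 cm^2 = 3.8000e-04 m^2, rho = 12.4 g/cm^3 = 12400 kg/m^3
t = m / (A * rho)
t = 4.8300e-06 / (3.8000e-04 * 12400)
t = 1.0250e-06 m = 1025.0 nm

1025.0


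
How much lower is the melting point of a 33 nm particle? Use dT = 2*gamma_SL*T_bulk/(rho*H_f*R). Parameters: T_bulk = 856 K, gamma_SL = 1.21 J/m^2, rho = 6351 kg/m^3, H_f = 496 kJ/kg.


Radius R = 33/2 = 16.5 nm = 1.65e-08 m
Convert H_f = 496 kJ/kg = 496000 J/kg
dT = 2 * gamma_SL * T_bulk / (rho * H_f * R)
dT = 2 * 1.21 * 856 / (6351 * 496000 * 1.65e-08)
dT = 39.9 K

39.9


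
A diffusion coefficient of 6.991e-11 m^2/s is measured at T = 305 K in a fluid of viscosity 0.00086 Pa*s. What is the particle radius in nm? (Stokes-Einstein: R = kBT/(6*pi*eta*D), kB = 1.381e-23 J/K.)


Stokes-Einstein: R = kB*T / (6*pi*eta*D)
R = 1.381e-23 * 305 / (6 * pi * 0.00086 * 6.991e-11)
R = 3.71668e-09 m = 3.72 nm

3.72


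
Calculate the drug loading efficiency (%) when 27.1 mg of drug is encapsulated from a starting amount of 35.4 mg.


Drug loading efficiency = (drug loaded / drug initial) * 100
DLE = 27.1 / 35.4 * 100
DLE = 0.7655 * 100
DLE = 76.55%

76.55


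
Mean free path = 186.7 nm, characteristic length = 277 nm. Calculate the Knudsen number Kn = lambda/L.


Knudsen number Kn = lambda / L
Kn = 186.7 / 277
Kn = 0.674

0.674


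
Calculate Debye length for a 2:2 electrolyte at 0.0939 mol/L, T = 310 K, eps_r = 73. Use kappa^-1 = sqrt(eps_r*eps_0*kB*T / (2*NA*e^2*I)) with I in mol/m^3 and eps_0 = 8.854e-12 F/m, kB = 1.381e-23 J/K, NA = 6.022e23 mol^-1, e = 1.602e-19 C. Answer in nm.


Ionic strength I = 0.0939 * 2^2 * 1000 = 375.6 mol/m^3
kappa^-1 = sqrt(73 * 8.854e-12 * 1.381e-23 * 310 / (2 * 6.022e23 * (1.602e-19)^2 * 375.6))
kappa^-1 = 0.488 nm

0.488


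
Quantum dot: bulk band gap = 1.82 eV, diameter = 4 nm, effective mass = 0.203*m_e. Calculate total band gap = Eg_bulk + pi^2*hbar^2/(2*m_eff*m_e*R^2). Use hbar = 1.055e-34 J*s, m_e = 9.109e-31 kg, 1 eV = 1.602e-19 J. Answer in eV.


Radius R = 4/2 nm = 2e-09 m
Confinement energy dE = pi^2 * hbar^2 / (2 * m_eff * m_e * R^2)
dE = pi^2 * (1.055e-34)^2 / (2 * 0.203 * 9.109e-31 * (2e-09)^2) J, divided by 1.602e-19 J/eV
dE = 0.4635 eV
Total band gap = E_g(bulk) + dE = 1.82 + 0.4635 = 2.2835 eV

2.2835


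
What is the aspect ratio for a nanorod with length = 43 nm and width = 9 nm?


Aspect ratio AR = length / diameter
AR = 43 / 9
AR = 4.78

4.78


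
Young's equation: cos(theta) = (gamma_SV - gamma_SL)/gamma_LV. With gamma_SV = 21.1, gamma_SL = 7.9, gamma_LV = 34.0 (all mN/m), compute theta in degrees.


cos(theta) = (gamma_SV - gamma_SL) / gamma_LV
cos(theta) = (21.1 - 7.9) / 34.0
cos(theta) = 0.388235
theta = arccos(0.388235) = 67.16 degrees

67.16


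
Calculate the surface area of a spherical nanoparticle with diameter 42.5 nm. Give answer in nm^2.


Radius r = 42.5/2 = 21.25 nm
Surface area SA = 4 * pi * r^2
SA = 4 * pi * (21.25)^2
SA = 5674.5 nm^2

5674.5


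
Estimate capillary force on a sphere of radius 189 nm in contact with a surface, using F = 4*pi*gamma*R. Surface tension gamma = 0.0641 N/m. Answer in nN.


Convert radius: R = 189 nm = 1.89e-07 m
F = 4 * pi * gamma * R
F = 4 * pi * 0.0641 * 1.89e-07
F = 1.5224e-07 N = 152.2403 nN

152.2403


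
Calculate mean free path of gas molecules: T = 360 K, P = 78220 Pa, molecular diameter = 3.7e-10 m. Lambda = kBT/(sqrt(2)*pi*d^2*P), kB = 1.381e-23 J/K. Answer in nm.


Mean free path: lambda = kB*T / (sqrt(2) * pi * d^2 * P)
lambda = 1.381e-23 * 360 / (sqrt(2) * pi * (3.7e-10)^2 * 78220)
lambda = 1.04498e-07 m
lambda = 104.5 nm

104.5


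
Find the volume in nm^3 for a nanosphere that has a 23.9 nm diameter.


Radius r = 23.9/2 = 11.95 nm
Volume V = (4/3) * pi * r^3
V = (4/3) * pi * (11.95)^3
V = 7148.13 nm^3

7148.13


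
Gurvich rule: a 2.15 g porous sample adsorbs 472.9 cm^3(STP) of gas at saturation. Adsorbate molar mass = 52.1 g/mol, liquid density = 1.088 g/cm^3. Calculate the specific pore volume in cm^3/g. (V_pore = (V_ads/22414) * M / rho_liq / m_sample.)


Moles adsorbed n = V_ads / 22414 = 472.9 / 22414 = 2.109842e-02 mol
Liquid volume V_liq = n * M / rho_liq = 2.109842e-02 * 52.1 / 1.088 = 1.01032 cm^3
Specific pore volume V_pore = V_liq / m_sample = 1.01032 / 2.15
V_pore = 0.4699 cm^3/g

0.4699


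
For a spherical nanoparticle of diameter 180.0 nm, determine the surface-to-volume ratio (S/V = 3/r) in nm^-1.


Radius r = 180.0/2 = 90 nm
S/V = 3 / r = 3 / 90
S/V = 0.0333 nm^-1

0.0333


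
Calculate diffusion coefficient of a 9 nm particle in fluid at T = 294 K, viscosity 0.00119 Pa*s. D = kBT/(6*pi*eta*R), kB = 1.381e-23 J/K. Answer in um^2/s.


Radius R = 9/2 = 4.5 nm = 4.5e-09 m
D = kB*T / (6*pi*eta*R)
D = 1.381e-23 * 294 / (6 * pi * 0.00119 * 4.5e-09)
D = 4.02236e-11 m^2/s = 40.224 um^2/s

40.224


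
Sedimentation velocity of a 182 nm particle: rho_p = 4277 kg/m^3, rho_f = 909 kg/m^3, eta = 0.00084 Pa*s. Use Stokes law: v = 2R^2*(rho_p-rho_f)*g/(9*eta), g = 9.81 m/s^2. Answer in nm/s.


Radius R = 182/2 nm = 9.1e-08 m
Density difference = 4277 - 909 = 3368 kg/m^3
v = 2 * R^2 * (rho_p - rho_f) * g / (9 * eta)
v = 2 * (9.1e-08)^2 * 3368 * 9.81 / (9 * 0.00084)
v = 7.23822e-08 m/s = 72.3822 nm/s

72.3822


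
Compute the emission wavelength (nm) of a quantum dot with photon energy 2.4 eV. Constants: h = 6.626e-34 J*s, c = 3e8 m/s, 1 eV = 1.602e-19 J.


Convert energy: E = 2.4 eV = 2.4 * 1.602e-19 = 3.8448e-19 J
lambda = h*c / E = 6.626e-34 * 3e8 / 3.8448e-19
lambda = 5.1701e-07 m = 517.0 nm

517.0


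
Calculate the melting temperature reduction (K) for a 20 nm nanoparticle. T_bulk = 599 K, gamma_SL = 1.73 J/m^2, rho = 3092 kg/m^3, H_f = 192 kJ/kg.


Radius R = 20/2 = 10 nm = 1e-08 m
Convert H_f = 192 kJ/kg = 192000 J/kg
dT = 2 * gamma_SL * T_bulk / (rho * H_f * R)
dT = 2 * 1.73 * 599 / (3092 * 192000 * 1e-08)
dT = 349.1 K

349.1


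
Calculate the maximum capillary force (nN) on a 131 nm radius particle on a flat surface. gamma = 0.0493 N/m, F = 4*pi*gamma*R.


Convert radius: R = 131 nm = 1.31e-07 m
F = 4 * pi * gamma * R
F = 4 * pi * 0.0493 * 1.31e-07
F = 8.11574e-08 N = 81.1574 nN

81.1574


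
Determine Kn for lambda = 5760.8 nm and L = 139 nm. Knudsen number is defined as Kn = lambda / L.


Knudsen number Kn = lambda / L
Kn = 5760.8 / 139
Kn = 41.4446

41.4446


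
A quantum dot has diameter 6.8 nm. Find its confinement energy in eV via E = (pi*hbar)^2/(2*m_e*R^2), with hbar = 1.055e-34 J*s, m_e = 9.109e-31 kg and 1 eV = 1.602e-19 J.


Radius R = 6.8/2 = 3.4 nm = 3.4e-09 m
E = (pi * 1.055e-34)^2 / (2 * 9.109e-31 * (3.4e-09)^2)
E(J) = 5.2161e-21
E = E(J) / 1.602e-19 = 0.0326 eV

0.0326


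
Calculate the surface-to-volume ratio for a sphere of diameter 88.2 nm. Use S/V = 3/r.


Radius r = 88.2/2 = 44.1 nm
S/V = 3 / r = 3 / 44.1
S/V = 0.068 nm^-1

0.068


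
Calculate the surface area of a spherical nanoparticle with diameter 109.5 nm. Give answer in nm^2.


Radius r = 109.5/2 = 54.75 nm
Surface area SA = 4 * pi * r^2
SA = 4 * pi * (54.75)^2
SA = 37668.48 nm^2

37668.48


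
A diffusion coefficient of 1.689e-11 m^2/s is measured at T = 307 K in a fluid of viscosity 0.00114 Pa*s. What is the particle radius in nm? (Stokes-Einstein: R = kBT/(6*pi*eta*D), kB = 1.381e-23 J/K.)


Stokes-Einstein: R = kB*T / (6*pi*eta*D)
R = 1.381e-23 * 307 / (6 * pi * 0.00114 * 1.689e-11)
R = 1.16814e-08 m = 11.68 nm

11.68


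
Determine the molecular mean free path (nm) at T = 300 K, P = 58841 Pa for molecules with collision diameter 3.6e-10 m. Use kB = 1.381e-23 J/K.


Mean free path: lambda = kB*T / (sqrt(2) * pi * d^2 * P)
lambda = 1.381e-23 * 300 / (sqrt(2) * pi * (3.6e-10)^2 * 58841)
lambda = 1.22283e-07 m
lambda = 122.28 nm

122.28


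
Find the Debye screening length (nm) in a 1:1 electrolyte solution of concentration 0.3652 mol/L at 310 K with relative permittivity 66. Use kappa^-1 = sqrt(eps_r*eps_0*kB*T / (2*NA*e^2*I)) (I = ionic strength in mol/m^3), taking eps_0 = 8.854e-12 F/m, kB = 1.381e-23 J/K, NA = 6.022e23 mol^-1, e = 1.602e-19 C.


Ionic strength I = 0.3652 * 1^2 * 1000 = 365.2 mol/m^3
kappa^-1 = sqrt(66 * 8.854e-12 * 1.381e-23 * 310 / (2 * 6.022e23 * (1.602e-19)^2 * 365.2))
kappa^-1 = 0.471 nm

0.471


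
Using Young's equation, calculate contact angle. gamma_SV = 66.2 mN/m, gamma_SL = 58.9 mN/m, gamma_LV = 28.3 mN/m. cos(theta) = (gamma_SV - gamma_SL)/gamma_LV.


cos(theta) = (gamma_SV - gamma_SL) / gamma_LV
cos(theta) = (66.2 - 58.9) / 28.3
cos(theta) = 0.257951
theta = arccos(0.257951) = 75.05 degrees

75.05


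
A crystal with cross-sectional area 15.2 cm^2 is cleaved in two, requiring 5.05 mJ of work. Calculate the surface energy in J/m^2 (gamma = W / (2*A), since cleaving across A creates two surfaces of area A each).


Convert: A = 15.2 cm^2 = 0.00152 m^2, W = 5.05 mJ = 0.00505 J
Cleaving exposes two faces of area A, so total new surface = 2*A and gamma = W / (2*A)
gamma = 0.00505 / (2 * 0.00152)
gamma = 1.661 J/m^2

1.661


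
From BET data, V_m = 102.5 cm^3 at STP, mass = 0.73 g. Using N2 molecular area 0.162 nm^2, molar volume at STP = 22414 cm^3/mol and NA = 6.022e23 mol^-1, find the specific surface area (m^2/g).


Number of moles in monolayer = V_m / 22414 = 102.5 / 22414 = 0.00457303
Number of molecules = moles * NA = 0.00457303 * 6.022e23
SA = molecules * sigma / mass
SA = (102.5 / 22414) * 6.022e23 * 0.162e-18 / 0.73
SA = 611.1 m^2/g

611.1


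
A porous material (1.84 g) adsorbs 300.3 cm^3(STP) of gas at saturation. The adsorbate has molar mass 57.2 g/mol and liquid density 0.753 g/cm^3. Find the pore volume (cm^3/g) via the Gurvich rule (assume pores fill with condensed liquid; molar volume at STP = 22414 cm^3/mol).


Moles adsorbed n = V_ads / 22414 = 300.3 / 22414 = 1.339788e-02 mol
Liquid volume V_liq = n * M / rho_liq = 1.339788e-02 * 57.2 / 0.753 = 1.01774 cm^3
Specific pore volume V_pore = V_liq / m_sample = 1.01774 / 1.84
V_pore = 0.5531 cm^3/g

0.5531


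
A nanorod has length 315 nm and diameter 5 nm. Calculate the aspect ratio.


Aspect ratio AR = length / diameter
AR = 315 / 5
AR = 63.0

63.0


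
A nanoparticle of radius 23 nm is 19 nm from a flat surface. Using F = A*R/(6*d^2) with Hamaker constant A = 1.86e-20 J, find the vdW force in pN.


Convert to SI: R = 23 nm = 2.3e-08 m, d = 19 nm = 1.9e-08 m
F = A * R / (6 * d^2)
F = 1.86e-20 * 2.3e-08 / (6 * (1.9e-08)^2)
F = 1.97507e-13 N = 0.198 pN

0.198


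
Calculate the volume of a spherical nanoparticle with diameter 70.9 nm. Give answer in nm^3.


Radius r = 70.9/2 = 35.45 nm
Volume V = (4/3) * pi * r^3
V = (4/3) * pi * (35.45)^3
V = 186611.04 nm^3

186611.04


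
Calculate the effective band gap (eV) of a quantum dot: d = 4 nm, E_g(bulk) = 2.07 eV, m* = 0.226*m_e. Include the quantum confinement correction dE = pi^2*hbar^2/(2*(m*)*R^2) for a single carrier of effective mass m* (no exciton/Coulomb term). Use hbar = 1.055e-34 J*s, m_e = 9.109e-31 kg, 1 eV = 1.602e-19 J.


Radius R = 4/2 nm = 2e-09 m
Confinement energy dE = pi^2 * hbar^2 / (2 * m_eff * m_e * R^2)
dE = pi^2 * (1.055e-34)^2 / (2 * 0.226 * 9.109e-31 * (2e-09)^2) J, divided by 1.602e-19 J/eV
dE = 0.4164 eV
Total band gap = E_g(bulk) + dE = 2.07 + 0.4164 = 2.4864 eV

2.4864


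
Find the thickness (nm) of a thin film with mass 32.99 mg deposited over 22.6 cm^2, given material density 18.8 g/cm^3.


Convert: m = 32.99 mg = 3.2990e-05 kg, A = 22.6 cm^2 = 2.2600e-03 m^2, rho = 18.8 g/cm^3 = 18800 kg/m^3
t = m / (A * rho)
t = 3.2990e-05 / (2.2600e-03 * 18800)
t = 7.7645e-07 m = 776.5 nm

776.5


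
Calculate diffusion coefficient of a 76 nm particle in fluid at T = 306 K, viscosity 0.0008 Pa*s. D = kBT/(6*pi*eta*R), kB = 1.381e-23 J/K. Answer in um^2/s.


Radius R = 76/2 = 38 nm = 3.8e-08 m
D = kB*T / (6*pi*eta*R)
D = 1.381e-23 * 306 / (6 * pi * 0.0008 * 3.8e-08)
D = 7.37463e-12 m^2/s = 7.375 um^2/s

7.375


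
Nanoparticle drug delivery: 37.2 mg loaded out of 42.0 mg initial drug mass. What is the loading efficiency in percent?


Drug loading efficiency = (drug loaded / drug initial) * 100
DLE = 37.2 / 42.0 * 100
DLE = 0.8857 * 100
DLE = 88.57%

88.57


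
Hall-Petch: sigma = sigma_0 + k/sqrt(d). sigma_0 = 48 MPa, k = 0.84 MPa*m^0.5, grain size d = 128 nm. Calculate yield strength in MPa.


d = 128 nm = 1.28e-07 m
sqrt(d) = 0.0003577709
Hall-Petch contribution = k / sqrt(d) = 0.84 / 0.0003577709 = 2347.9 MPa
sigma = sigma_0 + k/sqrt(d) = 48 + 2347.9 = 2395.9 MPa

2395.9


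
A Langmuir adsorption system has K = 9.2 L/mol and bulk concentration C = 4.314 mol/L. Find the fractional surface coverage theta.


Langmuir isotherm: theta = K*C / (1 + K*C)
K*C = 9.2 * 4.314 = 39.6888
theta = 39.6888 / (1 + 39.6888) = 39.6888 / 40.6888
theta = 0.9754

0.9754


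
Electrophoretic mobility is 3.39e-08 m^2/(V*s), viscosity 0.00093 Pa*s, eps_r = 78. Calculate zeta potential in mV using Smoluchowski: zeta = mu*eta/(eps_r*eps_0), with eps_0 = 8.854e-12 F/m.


Smoluchowski equation: zeta = mu * eta / (eps_r * eps_0)
zeta = 3.39e-08 * 0.00093 / (78 * 8.854e-12)
zeta = 0.045651 V = 45.65 mV

45.65


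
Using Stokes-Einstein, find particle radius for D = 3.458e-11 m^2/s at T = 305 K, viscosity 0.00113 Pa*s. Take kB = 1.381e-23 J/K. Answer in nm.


Stokes-Einstein: R = kB*T / (6*pi*eta*D)
R = 1.381e-23 * 305 / (6 * pi * 0.00113 * 3.458e-11)
R = 5.71859e-09 m = 5.72 nm

5.72


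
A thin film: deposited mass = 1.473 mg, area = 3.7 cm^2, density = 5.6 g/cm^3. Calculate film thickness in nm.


Convert: m = 1.473 mg = 1.4730e-06 kg, A = 3.7 cm^2 = 3.7000e-04 m^2, rho = 5.6 g/cm^3 = 5600 kg/m^3
t = m / (A * rho)
t = 1.4730e-06 / (3.7000e-04 * 5600)
t = 7.1091e-07 m = 710.9 nm

710.9


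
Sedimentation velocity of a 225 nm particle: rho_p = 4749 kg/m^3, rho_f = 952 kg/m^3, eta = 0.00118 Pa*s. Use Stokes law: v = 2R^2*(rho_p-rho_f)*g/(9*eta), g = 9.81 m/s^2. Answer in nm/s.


Radius R = 225/2 nm = 1.125e-07 m
Density difference = 4749 - 952 = 3797 kg/m^3
v = 2 * R^2 * (rho_p - rho_f) * g / (9 * eta)
v = 2 * (1.125e-07)^2 * 3797 * 9.81 / (9 * 0.00118)
v = 8.8781e-08 m/s = 88.781 nm/s

88.781


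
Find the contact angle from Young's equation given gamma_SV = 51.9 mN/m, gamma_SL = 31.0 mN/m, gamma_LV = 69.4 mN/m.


cos(theta) = (gamma_SV - gamma_SL) / gamma_LV
cos(theta) = (51.9 - 31.0) / 69.4
cos(theta) = 0.301153
theta = arccos(0.301153) = 72.47 degrees

72.47


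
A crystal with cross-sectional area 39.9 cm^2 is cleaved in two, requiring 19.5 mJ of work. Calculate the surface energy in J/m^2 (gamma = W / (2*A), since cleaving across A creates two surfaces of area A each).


Convert: A = 39.9 cm^2 = 0.00399 m^2, W = 19.5 mJ = 0.0195 J
Cleaving exposes two faces of area A, so total new surface = 2*A and gamma = W / (2*A)
gamma = 0.0195 / (2 * 0.00399)
gamma = 2.444 J/m^2

2.444


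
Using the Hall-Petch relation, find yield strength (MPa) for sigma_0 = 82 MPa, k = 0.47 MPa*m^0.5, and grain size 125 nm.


d = 125 nm = 1.25e-07 m
sqrt(d) = 0.0003535534
Hall-Petch contribution = k / sqrt(d) = 0.47 / 0.0003535534 = 1329.4 MPa
sigma = sigma_0 + k/sqrt(d) = 82 + 1329.4 = 1411.4 MPa

1411.4


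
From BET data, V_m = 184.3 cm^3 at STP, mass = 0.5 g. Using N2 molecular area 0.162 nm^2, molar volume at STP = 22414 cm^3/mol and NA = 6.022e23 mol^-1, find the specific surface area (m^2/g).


Number of moles in monolayer = V_m / 22414 = 184.3 / 22414 = 0.00822254
Number of molecules = moles * NA = 0.00822254 * 6.022e23
SA = molecules * sigma / mass
SA = (184.3 / 22414) * 6.022e23 * 0.162e-18 / 0.5
SA = 1604.3 m^2/g

1604.3


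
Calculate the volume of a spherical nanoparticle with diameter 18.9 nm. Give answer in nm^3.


Radius r = 18.9/2 = 9.45 nm
Volume V = (4/3) * pi * r^3
V = (4/3) * pi * (9.45)^3
V = 3534.96 nm^3

3534.96


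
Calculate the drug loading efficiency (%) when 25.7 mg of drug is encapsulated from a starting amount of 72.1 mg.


Drug loading efficiency = (drug loaded / drug initial) * 100
DLE = 25.7 / 72.1 * 100
DLE = 0.3564 * 100
DLE = 35.64%

35.64


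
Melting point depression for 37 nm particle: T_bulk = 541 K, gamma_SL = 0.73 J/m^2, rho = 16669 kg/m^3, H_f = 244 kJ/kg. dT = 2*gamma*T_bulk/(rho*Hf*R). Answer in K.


Radius R = 37/2 = 18.5 nm = 1.85e-08 m
Convert H_f = 244 kJ/kg = 244000 J/kg
dT = 2 * gamma_SL * T_bulk / (rho * H_f * R)
dT = 2 * 0.73 * 541 / (16669 * 244000 * 1.85e-08)
dT = 10.5 K

10.5


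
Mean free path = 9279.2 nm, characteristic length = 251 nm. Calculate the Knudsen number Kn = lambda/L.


Knudsen number Kn = lambda / L
Kn = 9279.2 / 251
Kn = 36.9689

36.9689


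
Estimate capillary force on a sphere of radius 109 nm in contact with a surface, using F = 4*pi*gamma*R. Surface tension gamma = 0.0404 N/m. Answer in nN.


Convert radius: R = 109 nm = 1.09e-07 m
F = 4 * pi * gamma * R
F = 4 * pi * 0.0404 * 1.09e-07
F = 5.53373e-08 N = 55.3373 nN

55.3373


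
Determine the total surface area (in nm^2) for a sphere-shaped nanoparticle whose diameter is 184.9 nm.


Radius r = 184.9/2 = 92.45 nm
Surface area SA = 4 * pi * r^2
SA = 4 * pi * (92.45)^2
SA = 107404.8 nm^2

107404.8


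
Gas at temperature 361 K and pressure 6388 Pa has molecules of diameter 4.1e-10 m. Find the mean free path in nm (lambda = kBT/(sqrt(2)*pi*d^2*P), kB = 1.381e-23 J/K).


Mean free path: lambda = kB*T / (sqrt(2) * pi * d^2 * P)
lambda = 1.381e-23 * 361 / (sqrt(2) * pi * (4.1e-10)^2 * 6388)
lambda = 1.04497e-06 m
lambda = 1044.97 nm

1044.97


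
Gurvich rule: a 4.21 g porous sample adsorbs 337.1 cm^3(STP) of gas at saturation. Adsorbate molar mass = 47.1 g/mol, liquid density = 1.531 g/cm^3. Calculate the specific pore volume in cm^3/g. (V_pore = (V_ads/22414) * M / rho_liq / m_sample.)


Moles adsorbed n = V_ads / 22414 = 337.1 / 22414 = 1.503971e-02 mol
Liquid volume V_liq = n * M / rho_liq = 1.503971e-02 * 47.1 / 1.531 = 0.46268 cm^3
Specific pore volume V_pore = V_liq / m_sample = 0.46268 / 4.21
V_pore = 0.1099 cm^3/g

0.1099


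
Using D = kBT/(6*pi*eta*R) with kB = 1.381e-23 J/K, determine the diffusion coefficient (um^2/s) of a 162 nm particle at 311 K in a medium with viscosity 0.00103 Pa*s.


Radius R = 162/2 = 81 nm = 8.1e-08 m
D = kB*T / (6*pi*eta*R)
D = 1.381e-23 * 311 / (6 * pi * 0.00103 * 8.1e-08)
D = 2.73106e-12 m^2/s = 2.731 um^2/s

2.731


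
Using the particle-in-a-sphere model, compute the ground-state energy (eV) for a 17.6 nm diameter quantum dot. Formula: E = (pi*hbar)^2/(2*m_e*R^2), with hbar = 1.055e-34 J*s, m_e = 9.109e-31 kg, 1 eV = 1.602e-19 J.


Radius R = 17.6/2 = 8.8 nm = 8.8e-09 m
E = (pi * 1.055e-34)^2 / (2 * 9.109e-31 * (8.8e-09)^2)
E(J) = 7.78643e-22
E = E(J) / 1.602e-19 = 0.0049 eV

0.0049


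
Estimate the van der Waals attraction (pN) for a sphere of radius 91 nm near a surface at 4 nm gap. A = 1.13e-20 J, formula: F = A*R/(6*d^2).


Convert to SI: R = 91 nm = 9.1e-08 m, d = 4 nm = 4e-09 m
F = A * R / (6 * d^2)
F = 1.13e-20 * 9.1e-08 / (6 * (4e-09)^2)
F = 1.07115e-11 N = 10.711 pN

10.711


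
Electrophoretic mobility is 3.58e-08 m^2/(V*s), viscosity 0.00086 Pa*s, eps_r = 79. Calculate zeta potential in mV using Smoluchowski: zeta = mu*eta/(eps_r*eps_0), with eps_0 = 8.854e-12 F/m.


Smoluchowski equation: zeta = mu * eta / (eps_r * eps_0)
zeta = 3.58e-08 * 0.00086 / (79 * 8.854e-12)
zeta = 0.044016 V = 44.02 mV

44.02


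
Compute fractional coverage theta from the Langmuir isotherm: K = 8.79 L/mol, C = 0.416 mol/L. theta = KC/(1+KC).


Langmuir isotherm: theta = K*C / (1 + K*C)
K*C = 8.79 * 0.416 = 3.65664
theta = 3.65664 / (1 + 3.65664) = 3.65664 / 4.65664
theta = 0.7853

0.7853


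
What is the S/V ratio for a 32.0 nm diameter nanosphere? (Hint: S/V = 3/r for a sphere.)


Radius r = 32.0/2 = 16 nm
S/V = 3 / r = 3 / 16
S/V = 0.1875 nm^-1

0.1875


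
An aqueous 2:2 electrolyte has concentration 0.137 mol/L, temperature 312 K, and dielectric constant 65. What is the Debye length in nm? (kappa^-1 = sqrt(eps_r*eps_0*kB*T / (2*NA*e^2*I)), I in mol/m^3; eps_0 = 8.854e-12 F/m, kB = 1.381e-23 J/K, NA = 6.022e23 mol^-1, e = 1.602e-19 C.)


Ionic strength I = 0.137 * 2^2 * 1000 = 548 mol/m^3
kappa^-1 = sqrt(65 * 8.854e-12 * 1.381e-23 * 312 / (2 * 6.022e23 * (1.602e-19)^2 * 548))
kappa^-1 = 0.383 nm

0.383


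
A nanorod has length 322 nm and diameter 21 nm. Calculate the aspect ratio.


Aspect ratio AR = length / diameter
AR = 322 / 21
AR = 15.33

15.33


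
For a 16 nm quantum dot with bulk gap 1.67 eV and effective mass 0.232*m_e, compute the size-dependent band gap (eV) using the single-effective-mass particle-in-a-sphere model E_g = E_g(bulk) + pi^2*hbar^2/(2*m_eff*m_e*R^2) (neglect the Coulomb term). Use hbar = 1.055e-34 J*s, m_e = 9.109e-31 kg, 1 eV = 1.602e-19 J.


Radius R = 16/2 nm = 8e-09 m
Confinement energy dE = pi^2 * hbar^2 / (2 * m_eff * m_e * R^2)
dE = pi^2 * (1.055e-34)^2 / (2 * 0.232 * 9.109e-31 * (8e-09)^2) J, divided by 1.602e-19 J/eV
dE = 0.0253 eV
Total band gap = E_g(bulk) + dE = 1.67 + 0.0253 = 1.6953 eV

1.6953


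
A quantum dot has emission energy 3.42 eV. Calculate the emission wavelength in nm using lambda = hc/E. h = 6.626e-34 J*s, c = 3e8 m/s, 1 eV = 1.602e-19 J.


Convert energy: E = 3.42 eV = 3.42 * 1.602e-19 = 5.47884e-19 J
lambda = h*c / E = 6.626e-34 * 3e8 / 5.47884e-19
lambda = 3.62814e-07 m = 362.8 nm

362.8


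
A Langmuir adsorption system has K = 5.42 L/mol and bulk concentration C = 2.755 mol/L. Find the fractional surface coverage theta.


Langmuir isotherm: theta = K*C / (1 + K*C)
K*C = 5.42 * 2.755 = 14.9321
theta = 14.9321 / (1 + 14.9321) = 14.9321 / 15.9321
theta = 0.9372

0.9372


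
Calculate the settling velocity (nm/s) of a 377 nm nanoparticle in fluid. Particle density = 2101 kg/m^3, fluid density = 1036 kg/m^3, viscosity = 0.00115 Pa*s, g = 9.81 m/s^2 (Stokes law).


Radius R = 377/2 nm = 1.885e-07 m
Density difference = 2101 - 1036 = 1065 kg/m^3
v = 2 * R^2 * (rho_p - rho_f) * g / (9 * eta)
v = 2 * (1.885e-07)^2 * 1065 * 9.81 / (9 * 0.00115)
v = 7.1735e-08 m/s = 71.735 nm/s

71.735


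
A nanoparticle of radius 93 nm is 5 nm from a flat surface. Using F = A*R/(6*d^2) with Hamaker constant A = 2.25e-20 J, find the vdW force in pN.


Convert to SI: R = 93 nm = 9.3e-08 m, d = 5 nm = 5e-09 m
F = A * R / (6 * d^2)
F = 2.25e-20 * 9.3e-08 / (6 * (5e-09)^2)
F = 1.395e-11 N = 13.95 pN

13.95


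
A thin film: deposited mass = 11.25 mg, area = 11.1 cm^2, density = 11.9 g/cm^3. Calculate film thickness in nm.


Convert: m = 11.25 mg = 1.1250e-05 kg, A = 11.1 cm^2 = 1.1100e-03 m^2, rho = 11.9 g/cm^3 = 11900 kg/m^3
t = m / (A * rho)
t = 1.1250e-05 / (1.1100e-03 * 11900)
t = 8.5169e-07 m = 851.7 nm

851.7


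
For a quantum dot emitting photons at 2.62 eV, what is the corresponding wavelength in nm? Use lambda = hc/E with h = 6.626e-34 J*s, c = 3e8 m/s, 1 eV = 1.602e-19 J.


Convert energy: E = 2.62 eV = 2.62 * 1.602e-19 = 4.19724e-19 J
lambda = h*c / E = 6.626e-34 * 3e8 / 4.19724e-19
lambda = 4.73597e-07 m = 473.6 nm

473.6


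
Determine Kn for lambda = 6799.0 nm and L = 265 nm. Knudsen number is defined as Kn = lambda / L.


Knudsen number Kn = lambda / L
Kn = 6799.0 / 265
Kn = 25.6566

25.6566


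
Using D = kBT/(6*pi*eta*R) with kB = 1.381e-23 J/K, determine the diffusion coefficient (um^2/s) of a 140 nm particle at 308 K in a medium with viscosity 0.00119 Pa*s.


Radius R = 140/2 = 70 nm = 7e-08 m
D = kB*T / (6*pi*eta*R)
D = 1.381e-23 * 308 / (6 * pi * 0.00119 * 7e-08)
D = 2.70893e-12 m^2/s = 2.709 um^2/s

2.709


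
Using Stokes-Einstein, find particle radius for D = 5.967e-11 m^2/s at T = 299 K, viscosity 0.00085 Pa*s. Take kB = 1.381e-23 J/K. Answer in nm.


Stokes-Einstein: R = kB*T / (6*pi*eta*D)
R = 1.381e-23 * 299 / (6 * pi * 0.00085 * 5.967e-11)
R = 4.31906e-09 m = 4.32 nm

4.32


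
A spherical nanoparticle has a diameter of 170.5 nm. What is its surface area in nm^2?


Radius r = 170.5/2 = 85.25 nm
Surface area SA = 4 * pi * r^2
SA = 4 * pi * (85.25)^2
SA = 91326.88 nm^2

91326.88


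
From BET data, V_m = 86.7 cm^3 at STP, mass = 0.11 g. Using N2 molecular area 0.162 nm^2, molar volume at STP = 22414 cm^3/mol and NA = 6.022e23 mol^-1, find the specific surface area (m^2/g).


Number of moles in monolayer = V_m / 22414 = 86.7 / 22414 = 0.00386812
Number of molecules = moles * NA = 0.00386812 * 6.022e23
SA = molecules * sigma / mass
SA = (86.7 / 22414) * 6.022e23 * 0.162e-18 / 0.11
SA = 3430.5 m^2/g

3430.5


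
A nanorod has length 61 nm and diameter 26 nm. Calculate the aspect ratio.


Aspect ratio AR = length / diameter
AR = 61 / 26
AR = 2.35

2.35


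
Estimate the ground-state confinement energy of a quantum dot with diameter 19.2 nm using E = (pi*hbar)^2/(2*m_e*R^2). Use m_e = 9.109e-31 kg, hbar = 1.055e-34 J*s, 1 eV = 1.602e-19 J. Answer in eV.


Radius R = 19.2/2 = 9.6 nm = 9.6e-09 m
E = (pi * 1.055e-34)^2 / (2 * 9.109e-31 * (9.6e-09)^2)
E(J) = 6.54277e-22
E = E(J) / 1.602e-19 = 0.0041 eV

0.0041


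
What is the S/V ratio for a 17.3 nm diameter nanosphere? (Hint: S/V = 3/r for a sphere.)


Radius r = 17.3/2 = 8.65 nm
S/V = 3 / r = 3 / 8.65
S/V = 0.3468 nm^-1

0.3468


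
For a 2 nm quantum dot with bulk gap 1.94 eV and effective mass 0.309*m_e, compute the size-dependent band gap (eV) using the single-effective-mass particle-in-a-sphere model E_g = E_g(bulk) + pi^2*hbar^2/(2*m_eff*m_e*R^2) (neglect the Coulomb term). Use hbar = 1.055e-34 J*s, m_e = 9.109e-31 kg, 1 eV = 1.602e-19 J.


Radius R = 2/2 nm = 1e-09 m
Confinement energy dE = pi^2 * hbar^2 / (2 * m_eff * m_e * R^2)
dE = pi^2 * (1.055e-34)^2 / (2 * 0.309 * 9.109e-31 * (1e-09)^2) J, divided by 1.602e-19 J/eV
dE = 1.2181 eV
Total band gap = E_g(bulk) + dE = 1.94 + 1.2181 = 3.1581 eV

3.1581


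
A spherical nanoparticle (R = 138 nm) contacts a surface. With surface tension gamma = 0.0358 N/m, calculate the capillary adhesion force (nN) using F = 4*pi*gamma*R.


Convert radius: R = 138 nm = 1.38e-07 m
F = 4 * pi * gamma * R
F = 4 * pi * 0.0358 * 1.38e-07
F = 6.20829e-08 N = 62.0829 nN

62.0829


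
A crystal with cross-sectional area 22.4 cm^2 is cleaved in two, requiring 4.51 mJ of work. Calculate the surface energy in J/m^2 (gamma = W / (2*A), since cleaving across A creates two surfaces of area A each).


Convert: A = 22.4 cm^2 = 0.00224 m^2, W = 4.51 mJ = 0.00451 J
Cleaving exposes two faces of area A, so total new surface = 2*A and gamma = W / (2*A)
gamma = 0.00451 / (2 * 0.00224)
gamma = 1.007 J/m^2

1.007


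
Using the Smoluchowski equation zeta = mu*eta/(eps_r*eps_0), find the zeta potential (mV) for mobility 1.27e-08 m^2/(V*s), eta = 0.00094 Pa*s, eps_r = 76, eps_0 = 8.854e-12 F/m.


Smoluchowski equation: zeta = mu * eta / (eps_r * eps_0)
zeta = 1.27e-08 * 0.00094 / (76 * 8.854e-12)
zeta = 0.017741 V = 17.74 mV

17.74


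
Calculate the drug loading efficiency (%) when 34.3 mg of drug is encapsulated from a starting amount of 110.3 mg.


Drug loading efficiency = (drug loaded / drug initial) * 100
DLE = 34.3 / 110.3 * 100
DLE = 0.311 * 100
DLE = 31.1%

31.1


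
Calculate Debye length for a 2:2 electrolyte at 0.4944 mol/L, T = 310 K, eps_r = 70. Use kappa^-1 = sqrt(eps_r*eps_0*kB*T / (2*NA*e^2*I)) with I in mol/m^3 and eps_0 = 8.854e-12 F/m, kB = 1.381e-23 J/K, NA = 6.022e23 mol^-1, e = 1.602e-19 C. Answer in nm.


Ionic strength I = 0.4944 * 2^2 * 1000 = 1977.6 mol/m^3
kappa^-1 = sqrt(70 * 8.854e-12 * 1.381e-23 * 310 / (2 * 6.022e23 * (1.602e-19)^2 * 1977.6))
kappa^-1 = 0.208 nm

0.208


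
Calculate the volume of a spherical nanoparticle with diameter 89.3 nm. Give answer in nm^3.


Radius r = 89.3/2 = 44.65 nm
Volume V = (4/3) * pi * r^3
V = (4/3) * pi * (44.65)^3
V = 372866.18 nm^3

372866.18


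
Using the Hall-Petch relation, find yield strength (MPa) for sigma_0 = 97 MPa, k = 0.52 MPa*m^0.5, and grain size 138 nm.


d = 138 nm = 1.38e-07 m
sqrt(d) = 0.0003714835
Hall-Petch contribution = k / sqrt(d) = 0.52 / 0.0003714835 = 1399.8 MPa
sigma = sigma_0 + k/sqrt(d) = 97 + 1399.8 = 1496.8 MPa

1496.8


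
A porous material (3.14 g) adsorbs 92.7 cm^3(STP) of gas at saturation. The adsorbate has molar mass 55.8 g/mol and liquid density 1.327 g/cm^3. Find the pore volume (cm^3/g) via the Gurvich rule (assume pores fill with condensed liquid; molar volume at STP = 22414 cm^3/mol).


Moles adsorbed n = V_ads / 22414 = 92.7 / 22414 = 4.135808e-03 mol
Liquid volume V_liq = n * M / rho_liq = 4.135808e-03 * 55.8 / 1.327 = 0.17391 cm^3
Specific pore volume V_pore = V_liq / m_sample = 0.17391 / 3.14
V_pore = 0.0554 cm^3/g

0.0554


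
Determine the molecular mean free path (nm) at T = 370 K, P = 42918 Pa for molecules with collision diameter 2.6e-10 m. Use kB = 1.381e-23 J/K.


Mean free path: lambda = kB*T / (sqrt(2) * pi * d^2 * P)
lambda = 1.381e-23 * 370 / (sqrt(2) * pi * (2.6e-10)^2 * 42918)
lambda = 3.9641e-07 m
lambda = 396.41 nm

396.41


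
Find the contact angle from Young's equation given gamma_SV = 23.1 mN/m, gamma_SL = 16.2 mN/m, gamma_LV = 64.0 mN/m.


cos(theta) = (gamma_SV - gamma_SL) / gamma_LV
cos(theta) = (23.1 - 16.2) / 64.0
cos(theta) = 0.107813
theta = arccos(0.107813) = 83.81 degrees

83.81


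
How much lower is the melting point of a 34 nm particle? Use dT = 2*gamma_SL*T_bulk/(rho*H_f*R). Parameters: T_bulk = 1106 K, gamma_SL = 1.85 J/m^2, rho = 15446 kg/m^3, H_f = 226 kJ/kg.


Radius R = 34/2 = 17 nm = 1.7e-08 m
Convert H_f = 226 kJ/kg = 226000 J/kg
dT = 2 * gamma_SL * T_bulk / (rho * H_f * R)
dT = 2 * 1.85 * 1106 / (15446 * 226000 * 1.7e-08)
dT = 69.0 K

69.0


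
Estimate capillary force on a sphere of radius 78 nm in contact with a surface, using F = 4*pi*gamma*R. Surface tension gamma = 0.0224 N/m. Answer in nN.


Convert radius: R = 78 nm = 7.8e-08 m
F = 4 * pi * gamma * R
F = 4 * pi * 0.0224 * 7.8e-08
F = 2.1956e-08 N = 21.956 nN

21.956


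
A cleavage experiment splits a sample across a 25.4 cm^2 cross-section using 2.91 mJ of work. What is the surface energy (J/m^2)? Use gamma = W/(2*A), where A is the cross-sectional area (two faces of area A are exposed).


Convert: A = 25.4 cm^2 = 0.00254 m^2, W = 2.91 mJ = 0.00291 J
Cleaving exposes two faces of area A, so total new surface = 2*A and gamma = W / (2*A)
gamma = 0.00291 / (2 * 0.00254)
gamma = 0.573 J/m^2

0.573


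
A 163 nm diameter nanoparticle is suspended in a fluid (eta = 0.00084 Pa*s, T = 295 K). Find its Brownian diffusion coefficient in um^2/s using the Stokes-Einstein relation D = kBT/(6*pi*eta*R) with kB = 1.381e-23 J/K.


Radius R = 163/2 = 81.5 nm = 8.15e-08 m
D = kB*T / (6*pi*eta*R)
D = 1.381e-23 * 295 / (6 * pi * 0.00084 * 8.15e-08)
D = 3.15702e-12 m^2/s = 3.157 um^2/s

3.157


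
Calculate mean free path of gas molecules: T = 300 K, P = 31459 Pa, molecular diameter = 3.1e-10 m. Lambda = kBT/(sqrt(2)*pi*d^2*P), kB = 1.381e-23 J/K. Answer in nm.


Mean free path: lambda = kB*T / (sqrt(2) * pi * d^2 * P)
lambda = 1.381e-23 * 300 / (sqrt(2) * pi * (3.1e-10)^2 * 31459)
lambda = 3.08448e-07 m
lambda = 308.45 nm

308.45


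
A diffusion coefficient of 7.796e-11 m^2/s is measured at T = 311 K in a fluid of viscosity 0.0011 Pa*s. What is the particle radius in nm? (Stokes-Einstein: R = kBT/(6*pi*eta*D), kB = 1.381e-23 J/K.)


Stokes-Einstein: R = kB*T / (6*pi*eta*D)
R = 1.381e-23 * 311 / (6 * pi * 0.0011 * 7.796e-11)
R = 2.65698e-09 m = 2.66 nm

2.66


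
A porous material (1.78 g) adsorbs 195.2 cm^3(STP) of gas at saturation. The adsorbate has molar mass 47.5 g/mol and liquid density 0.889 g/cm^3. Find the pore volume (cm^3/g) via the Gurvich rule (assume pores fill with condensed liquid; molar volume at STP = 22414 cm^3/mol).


Moles adsorbed n = V_ads / 22414 = 195.2 / 22414 = 8.708843e-03 mol
Liquid volume V_liq = n * M / rho_liq = 8.708843e-03 * 47.5 / 0.889 = 0.46532 cm^3
Specific pore volume V_pore = V_liq / m_sample = 0.46532 / 1.78
V_pore = 0.2614 cm^3/g

0.2614


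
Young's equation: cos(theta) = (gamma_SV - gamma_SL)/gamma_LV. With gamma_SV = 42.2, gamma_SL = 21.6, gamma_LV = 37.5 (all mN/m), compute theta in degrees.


cos(theta) = (gamma_SV - gamma_SL) / gamma_LV
cos(theta) = (42.2 - 21.6) / 37.5
cos(theta) = 0.549333
theta = arccos(0.549333) = 56.68 degrees

56.68


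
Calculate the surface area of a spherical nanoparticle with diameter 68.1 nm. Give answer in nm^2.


Radius r = 68.1/2 = 34.05 nm
Surface area SA = 4 * pi * r^2
SA = 4 * pi * (34.05)^2
SA = 14569.48 nm^2

14569.48


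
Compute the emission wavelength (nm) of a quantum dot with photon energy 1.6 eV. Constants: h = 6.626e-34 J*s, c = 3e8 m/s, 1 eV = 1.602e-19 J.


Convert energy: E = 1.6 eV = 1.6 * 1.602e-19 = 2.5632e-19 J
lambda = h*c / E = 6.626e-34 * 3e8 / 2.5632e-19
lambda = 7.75515e-07 m = 775.5 nm

775.5


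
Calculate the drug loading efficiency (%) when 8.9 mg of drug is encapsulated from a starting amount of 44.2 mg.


Drug loading efficiency = (drug loaded / drug initial) * 100
DLE = 8.9 / 44.2 * 100
DLE = 0.2014 * 100
DLE = 20.14%

20.14


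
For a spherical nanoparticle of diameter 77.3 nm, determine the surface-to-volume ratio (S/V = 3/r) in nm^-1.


Radius r = 77.3/2 = 38.65 nm
S/V = 3 / r = 3 / 38.65
S/V = 0.0776 nm^-1

0.0776


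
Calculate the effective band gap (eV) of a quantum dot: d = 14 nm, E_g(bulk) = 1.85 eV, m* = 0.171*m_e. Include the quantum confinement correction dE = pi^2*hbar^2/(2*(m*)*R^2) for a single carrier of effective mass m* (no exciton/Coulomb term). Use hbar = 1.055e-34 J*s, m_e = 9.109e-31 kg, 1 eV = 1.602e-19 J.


Radius R = 14/2 nm = 7e-09 m
Confinement energy dE = pi^2 * hbar^2 / (2 * m_eff * m_e * R^2)
dE = pi^2 * (1.055e-34)^2 / (2 * 0.171 * 9.109e-31 * (7e-09)^2) J, divided by 1.602e-19 J/eV
dE = 0.0449 eV
Total band gap = E_g(bulk) + dE = 1.85 + 0.0449 = 1.8949 eV

1.8949


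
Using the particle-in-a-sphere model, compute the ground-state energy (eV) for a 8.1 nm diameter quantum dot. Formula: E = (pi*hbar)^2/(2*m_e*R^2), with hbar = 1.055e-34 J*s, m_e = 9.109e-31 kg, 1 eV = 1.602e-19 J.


Radius R = 8.1/2 = 4.05 nm = 4.05e-09 m
E = (pi * 1.055e-34)^2 / (2 * 9.109e-31 * (4.05e-09)^2)
E(J) = 3.67616e-21
E = E(J) / 1.602e-19 = 0.0229 eV

0.0229


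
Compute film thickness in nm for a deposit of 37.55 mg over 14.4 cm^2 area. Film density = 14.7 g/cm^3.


Convert: m = 37.55 mg = 3.7550e-05 kg, A = 14.4 cm^2 = 1.4400e-03 m^2, rho = 14.7 g/cm^3 = 14700 kg/m^3
t = m / (A * rho)
t = 3.7550e-05 / (1.4400e-03 * 14700)
t = 1.7739e-06 m = 1773.9 nm

1773.9


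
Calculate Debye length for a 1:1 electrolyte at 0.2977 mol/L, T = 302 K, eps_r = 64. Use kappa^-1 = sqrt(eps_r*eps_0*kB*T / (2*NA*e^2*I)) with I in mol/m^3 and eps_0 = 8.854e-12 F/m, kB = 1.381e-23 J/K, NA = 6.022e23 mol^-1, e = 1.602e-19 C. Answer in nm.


Ionic strength I = 0.2977 * 1^2 * 1000 = 297.7 mol/m^3
kappa^-1 = sqrt(64 * 8.854e-12 * 1.381e-23 * 302 / (2 * 6.022e23 * (1.602e-19)^2 * 297.7))
kappa^-1 = 0.507 nm

0.507


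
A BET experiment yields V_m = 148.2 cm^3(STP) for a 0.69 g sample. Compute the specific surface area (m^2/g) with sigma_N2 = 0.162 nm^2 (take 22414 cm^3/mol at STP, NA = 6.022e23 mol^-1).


Number of moles in monolayer = V_m / 22414 = 148.2 / 22414 = 0.00661194
Number of molecules = moles * NA = 0.00661194 * 6.022e23
SA = molecules * sigma / mass
SA = (148.2 / 22414) * 6.022e23 * 0.162e-18 / 0.69
SA = 934.8 m^2/g

934.8
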